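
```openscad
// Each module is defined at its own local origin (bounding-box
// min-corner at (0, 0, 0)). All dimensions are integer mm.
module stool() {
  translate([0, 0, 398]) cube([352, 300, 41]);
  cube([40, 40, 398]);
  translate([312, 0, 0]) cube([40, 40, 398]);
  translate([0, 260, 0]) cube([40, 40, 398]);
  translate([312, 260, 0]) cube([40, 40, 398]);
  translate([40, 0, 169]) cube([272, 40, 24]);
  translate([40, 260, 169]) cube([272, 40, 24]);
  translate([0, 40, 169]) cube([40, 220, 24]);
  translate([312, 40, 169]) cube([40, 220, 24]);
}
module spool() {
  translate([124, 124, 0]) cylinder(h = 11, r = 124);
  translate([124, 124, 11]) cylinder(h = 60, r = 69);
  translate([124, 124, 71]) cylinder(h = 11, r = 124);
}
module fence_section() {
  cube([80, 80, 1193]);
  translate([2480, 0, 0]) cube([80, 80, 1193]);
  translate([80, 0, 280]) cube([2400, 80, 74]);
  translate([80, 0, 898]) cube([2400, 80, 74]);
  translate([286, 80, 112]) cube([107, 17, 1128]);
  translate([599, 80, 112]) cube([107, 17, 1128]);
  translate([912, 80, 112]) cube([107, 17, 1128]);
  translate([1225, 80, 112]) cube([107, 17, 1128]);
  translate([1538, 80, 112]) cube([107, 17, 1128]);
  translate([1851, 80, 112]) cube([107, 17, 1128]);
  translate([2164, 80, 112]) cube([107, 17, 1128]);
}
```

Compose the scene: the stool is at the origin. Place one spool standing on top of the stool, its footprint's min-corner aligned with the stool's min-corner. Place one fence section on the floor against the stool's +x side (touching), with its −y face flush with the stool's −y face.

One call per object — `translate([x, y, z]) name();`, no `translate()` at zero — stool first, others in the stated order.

stool();
translate([0, 0, 439]) spool();
translate([352, 0, 0]) fence_section();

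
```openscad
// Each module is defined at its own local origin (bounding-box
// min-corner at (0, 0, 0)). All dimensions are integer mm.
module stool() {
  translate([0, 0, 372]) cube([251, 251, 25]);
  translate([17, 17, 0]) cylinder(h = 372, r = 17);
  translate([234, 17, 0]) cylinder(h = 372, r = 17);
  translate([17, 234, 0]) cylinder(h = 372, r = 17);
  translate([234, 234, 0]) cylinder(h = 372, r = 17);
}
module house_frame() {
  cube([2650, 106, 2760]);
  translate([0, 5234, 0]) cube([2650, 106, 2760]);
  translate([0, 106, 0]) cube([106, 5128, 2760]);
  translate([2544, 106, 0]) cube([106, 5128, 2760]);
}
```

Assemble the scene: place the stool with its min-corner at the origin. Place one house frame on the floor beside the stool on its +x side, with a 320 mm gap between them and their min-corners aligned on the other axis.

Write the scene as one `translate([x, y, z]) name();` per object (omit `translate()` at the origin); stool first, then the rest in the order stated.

stool();
translate([571, 0, 0]) house_frame();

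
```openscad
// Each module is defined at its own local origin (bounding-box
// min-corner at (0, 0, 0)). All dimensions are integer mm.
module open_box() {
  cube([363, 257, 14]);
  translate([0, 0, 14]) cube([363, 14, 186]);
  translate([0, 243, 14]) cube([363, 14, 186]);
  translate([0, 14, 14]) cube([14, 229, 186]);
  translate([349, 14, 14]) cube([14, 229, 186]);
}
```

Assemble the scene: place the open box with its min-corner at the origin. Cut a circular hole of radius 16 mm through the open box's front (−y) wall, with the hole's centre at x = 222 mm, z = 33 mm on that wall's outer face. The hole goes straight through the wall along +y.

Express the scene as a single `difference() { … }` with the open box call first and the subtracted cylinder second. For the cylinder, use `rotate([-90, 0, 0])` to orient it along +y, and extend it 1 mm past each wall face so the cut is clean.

difference() {
  open_box();
  translate([222, -1, 33]) rotate([-90, 0, 0]) cylinder(h = 16, r = 16);
}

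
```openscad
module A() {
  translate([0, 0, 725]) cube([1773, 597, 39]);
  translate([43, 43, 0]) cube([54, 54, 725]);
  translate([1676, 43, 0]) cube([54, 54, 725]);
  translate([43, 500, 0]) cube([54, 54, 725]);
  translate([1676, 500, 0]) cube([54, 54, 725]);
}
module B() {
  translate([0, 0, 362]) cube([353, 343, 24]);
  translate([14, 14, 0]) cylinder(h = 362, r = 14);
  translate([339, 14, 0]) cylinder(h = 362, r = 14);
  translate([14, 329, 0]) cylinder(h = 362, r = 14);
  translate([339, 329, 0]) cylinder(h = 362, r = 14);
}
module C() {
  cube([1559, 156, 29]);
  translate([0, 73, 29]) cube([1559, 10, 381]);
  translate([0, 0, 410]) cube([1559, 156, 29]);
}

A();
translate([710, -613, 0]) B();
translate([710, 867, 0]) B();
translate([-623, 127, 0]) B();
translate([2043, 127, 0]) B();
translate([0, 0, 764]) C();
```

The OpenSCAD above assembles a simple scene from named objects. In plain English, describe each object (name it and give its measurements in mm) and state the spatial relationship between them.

A is a rectangular dining table. The top is 1773×597×39 mm with its upper surface at z = 764 mm. It stands on four 54×54 mm square legs, each inset 43 mm from the nearest pair of top edges, running from the floor to the underside of the top.

B is a four-legged stool. The seat is 353×343 mm, 24 mm thick, top at z = 386 mm. It stands on four round legs, each 28 mm in diameter, from z = 0 to the seat underside, each leg's axis is inset half a diameter from the nearest pair of seat edges (so the leg's bounding box is flush with the corner).

C is an I-beam lying along x, 1559 mm long. Overall section height 439 mm. Two flanges 156 mm wide (y) and 29 mm thick, one on the floor and one at the top; a web 10 mm thick runs between them, centred on the flange width.

Four stools sit around the table at the −y, +y, −x, +x sides. The I-beam is on top of the table.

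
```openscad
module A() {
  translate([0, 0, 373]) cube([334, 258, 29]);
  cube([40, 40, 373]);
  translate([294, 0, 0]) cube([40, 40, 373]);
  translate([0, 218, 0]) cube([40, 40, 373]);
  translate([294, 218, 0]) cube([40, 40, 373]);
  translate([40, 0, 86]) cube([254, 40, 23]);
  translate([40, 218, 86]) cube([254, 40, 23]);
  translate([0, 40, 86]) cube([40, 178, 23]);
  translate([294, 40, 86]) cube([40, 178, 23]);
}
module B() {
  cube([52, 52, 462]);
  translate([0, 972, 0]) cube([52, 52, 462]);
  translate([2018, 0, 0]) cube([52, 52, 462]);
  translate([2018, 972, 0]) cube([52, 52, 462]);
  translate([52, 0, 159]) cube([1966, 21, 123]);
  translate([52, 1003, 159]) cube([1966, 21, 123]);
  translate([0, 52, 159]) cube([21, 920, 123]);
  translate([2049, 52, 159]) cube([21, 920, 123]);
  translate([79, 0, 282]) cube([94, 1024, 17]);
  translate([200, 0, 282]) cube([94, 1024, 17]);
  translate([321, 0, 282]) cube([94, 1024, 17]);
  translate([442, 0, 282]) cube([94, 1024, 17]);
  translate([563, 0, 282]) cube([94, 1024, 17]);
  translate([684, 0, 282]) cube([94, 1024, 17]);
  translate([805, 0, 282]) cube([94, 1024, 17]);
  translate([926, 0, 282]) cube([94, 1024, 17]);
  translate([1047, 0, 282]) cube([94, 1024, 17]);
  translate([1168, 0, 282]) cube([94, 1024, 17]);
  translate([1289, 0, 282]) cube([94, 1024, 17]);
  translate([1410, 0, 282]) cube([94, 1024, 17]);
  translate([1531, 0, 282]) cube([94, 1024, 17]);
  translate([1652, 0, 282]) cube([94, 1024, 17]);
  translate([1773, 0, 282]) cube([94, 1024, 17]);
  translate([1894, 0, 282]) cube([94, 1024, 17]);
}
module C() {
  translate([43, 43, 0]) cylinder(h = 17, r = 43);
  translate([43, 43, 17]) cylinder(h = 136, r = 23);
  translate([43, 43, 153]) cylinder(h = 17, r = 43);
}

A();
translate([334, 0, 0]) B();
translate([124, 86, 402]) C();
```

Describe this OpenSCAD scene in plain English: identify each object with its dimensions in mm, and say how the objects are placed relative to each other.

A is a four-legged stool. The seat is 334×258 mm, 29 mm thick, top at z = 402 mm. It stands on four square legs, each 40×40 mm in cross-section, from z = 0 to the seat underside, each flush with a corner of the seat. Four stretchers, 40 mm wide and 23 mm tall, connect adjacent legs with their undersides at z = 86 mm, each running between the inner faces of the legs it joins and aligned with the legs' outer faces on the other axis.

B is a bed frame 2070 mm long (x) by 1024 mm wide (y). Four 52×52 mm corner posts, 462 mm tall, at the corners of the footprint. Four rails of 21 mm thickness and 123 mm height run between adjacent posts with their undersides at z = 159 mm, their outer faces flush with the outside of the frame (the two x-running rails run between the posts' inner faces; the two y-running rails run between the posts' inner faces). 16 slats, each 94 mm wide (x) and 17 mm thick, lie across the top of the two x-running rails, running the full 1024 mm width of the frame in y; the slats are evenly spaced along x between the inner faces of the end posts with equal gaps (rounded down to the nearest mm) at the −x end and between each pair — any rounding remainder accumulates at the +x end.

C is a spool: two coaxial disc flanges of radius 43 mm and thickness 17 mm, joined by a core cylinder of radius 23 mm and height 136 mm. The lower flange rests on z = 0 and the three cylinders share a vertical axis.

The bed frame is against the stool's +x side, with their −y faces flush. The spool is on top of the stool, centred.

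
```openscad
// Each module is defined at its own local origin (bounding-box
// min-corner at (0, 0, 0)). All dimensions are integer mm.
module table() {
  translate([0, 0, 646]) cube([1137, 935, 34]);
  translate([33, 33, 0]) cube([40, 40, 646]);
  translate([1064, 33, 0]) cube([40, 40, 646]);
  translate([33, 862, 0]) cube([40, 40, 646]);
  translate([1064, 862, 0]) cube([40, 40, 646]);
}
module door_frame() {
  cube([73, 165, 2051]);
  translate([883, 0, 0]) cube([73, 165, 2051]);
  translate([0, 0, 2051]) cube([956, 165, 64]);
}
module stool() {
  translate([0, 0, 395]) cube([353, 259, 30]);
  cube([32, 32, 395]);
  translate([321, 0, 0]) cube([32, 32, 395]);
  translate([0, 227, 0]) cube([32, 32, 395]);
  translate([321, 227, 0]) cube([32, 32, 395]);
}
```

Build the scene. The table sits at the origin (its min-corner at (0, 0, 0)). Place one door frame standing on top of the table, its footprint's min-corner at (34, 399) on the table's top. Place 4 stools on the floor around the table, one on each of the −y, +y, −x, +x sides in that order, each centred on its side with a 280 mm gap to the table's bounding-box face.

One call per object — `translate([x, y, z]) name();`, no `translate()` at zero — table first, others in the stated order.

table();
translate([34, 399, 680]) door_frame();
translate([392, -539, 0]) stool();
translate([392, 1215, 0]) stool();
translate([-633, 338, 0]) stool();
translate([1417, 338, 0]) stool();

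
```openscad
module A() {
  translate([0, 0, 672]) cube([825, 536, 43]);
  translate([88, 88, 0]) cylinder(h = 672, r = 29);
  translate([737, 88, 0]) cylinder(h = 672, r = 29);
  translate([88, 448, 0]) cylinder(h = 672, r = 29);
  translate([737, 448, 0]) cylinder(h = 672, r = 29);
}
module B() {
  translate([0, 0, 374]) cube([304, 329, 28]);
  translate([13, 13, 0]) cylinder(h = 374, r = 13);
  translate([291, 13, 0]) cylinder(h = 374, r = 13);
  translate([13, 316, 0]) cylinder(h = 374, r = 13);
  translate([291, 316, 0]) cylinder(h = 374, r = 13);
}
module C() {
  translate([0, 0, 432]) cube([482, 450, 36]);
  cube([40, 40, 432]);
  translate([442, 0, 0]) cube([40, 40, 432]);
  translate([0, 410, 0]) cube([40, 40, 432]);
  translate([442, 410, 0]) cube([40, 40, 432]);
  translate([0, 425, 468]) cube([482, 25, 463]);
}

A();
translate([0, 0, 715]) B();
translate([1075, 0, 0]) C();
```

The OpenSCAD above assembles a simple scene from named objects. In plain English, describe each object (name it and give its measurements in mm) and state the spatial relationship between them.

A is a table with a 825×536 mm rectangular top, 43 mm thick, top surface at z = 715 mm, supported by four round legs of 58 mm diameter, each leg's bounding box inset 59 mm from the nearest pair of top edges, running from the floor.

B is a simple wooden stool: a rectangular seat 304 mm (x) by 329 mm (y), 28 mm thick, top face at z = 402 mm, on four round legs, each 26 mm in diameter. The legs rest on z = 0, each leg's axis is inset half a diameter from the nearest pair of seat edges (so the leg's bounding box is flush with the corner).

C is a chair: 482×450 mm seat, 36 mm thick, top at z = 468 mm, on four 40 mm square corner legs flush with the seat edges. A 25 mm thick backrest slab spans the full seat width, extending 463 mm above the seat top, its back face flush with the seat's +y edge.

The stool is on top of the table. The chair is on the floor beside the table on its +x side.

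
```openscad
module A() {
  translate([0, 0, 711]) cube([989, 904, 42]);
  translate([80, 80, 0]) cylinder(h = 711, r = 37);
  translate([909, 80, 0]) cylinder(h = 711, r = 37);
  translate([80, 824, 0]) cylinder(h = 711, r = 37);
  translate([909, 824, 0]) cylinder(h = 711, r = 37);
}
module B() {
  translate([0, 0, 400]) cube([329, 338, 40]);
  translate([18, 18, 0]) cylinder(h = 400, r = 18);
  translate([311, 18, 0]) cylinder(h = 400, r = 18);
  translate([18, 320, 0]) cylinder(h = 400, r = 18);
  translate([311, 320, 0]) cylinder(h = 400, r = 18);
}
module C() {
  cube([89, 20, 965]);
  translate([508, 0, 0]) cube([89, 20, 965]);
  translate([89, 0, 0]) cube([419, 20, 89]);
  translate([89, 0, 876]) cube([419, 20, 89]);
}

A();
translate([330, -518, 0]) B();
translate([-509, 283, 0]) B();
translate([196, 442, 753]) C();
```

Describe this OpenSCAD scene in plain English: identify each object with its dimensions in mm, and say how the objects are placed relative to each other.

A is a rectangular dining table. The top is 989×904×42 mm with its upper surface at z = 753 mm. It stands on four round legs of 74 mm diameter, each leg's bounding box inset 43 mm from the nearest pair of top edges, running from the floor to the underside of the top.

B is a four-legged stool. The seat is a 329×338×40 mm slab whose top surface is at z = 440 mm; four round legs, each 36 mm in diameter, run from the floor (z = 0) to the underside of the seat, each leg's axis is inset half a diameter from the nearest pair of seat edges (so the leg's bounding box is flush with the corner).

C is a rectangular picture frame lying in the x–z plane (depth along y). The opening is 419 mm wide (x) by 787 mm tall (z), surrounded by a border 89 mm wide on all four sides. The frame is 20 mm deep and is made of two full-height vertical stiles with two horizontal rails fitted between them.

Two stools sit around the table at the −y, −x sides. The picture frame is on top of the table, centred.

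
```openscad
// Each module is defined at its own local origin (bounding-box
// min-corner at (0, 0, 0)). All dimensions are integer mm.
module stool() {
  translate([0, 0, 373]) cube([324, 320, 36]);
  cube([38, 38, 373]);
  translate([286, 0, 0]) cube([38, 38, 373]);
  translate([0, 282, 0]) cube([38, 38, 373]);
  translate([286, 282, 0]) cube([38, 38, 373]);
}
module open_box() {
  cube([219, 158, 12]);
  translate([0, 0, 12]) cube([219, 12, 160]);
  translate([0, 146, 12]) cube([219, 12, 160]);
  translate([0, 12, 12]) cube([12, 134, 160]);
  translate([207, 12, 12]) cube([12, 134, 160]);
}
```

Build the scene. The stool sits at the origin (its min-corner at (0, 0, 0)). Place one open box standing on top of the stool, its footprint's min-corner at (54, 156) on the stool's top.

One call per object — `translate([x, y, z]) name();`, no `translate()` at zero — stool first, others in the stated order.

stool();
translate([54, 156, 409]) open_box();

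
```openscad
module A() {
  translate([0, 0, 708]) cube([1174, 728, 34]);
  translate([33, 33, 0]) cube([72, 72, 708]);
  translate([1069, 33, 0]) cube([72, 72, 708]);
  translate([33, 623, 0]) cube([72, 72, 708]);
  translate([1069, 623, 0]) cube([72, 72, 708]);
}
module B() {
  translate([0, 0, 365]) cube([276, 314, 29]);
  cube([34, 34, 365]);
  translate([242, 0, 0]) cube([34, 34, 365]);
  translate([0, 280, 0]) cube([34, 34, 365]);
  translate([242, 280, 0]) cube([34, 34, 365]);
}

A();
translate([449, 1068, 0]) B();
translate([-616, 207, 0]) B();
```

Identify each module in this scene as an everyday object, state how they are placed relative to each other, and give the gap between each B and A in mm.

A is a table. B is a stool. Two stools sit around the table at the +y, −x sides. The gap between each stool and the table is 340 mm.

Each stool's nearest face is 340 mm from the table's bounding box.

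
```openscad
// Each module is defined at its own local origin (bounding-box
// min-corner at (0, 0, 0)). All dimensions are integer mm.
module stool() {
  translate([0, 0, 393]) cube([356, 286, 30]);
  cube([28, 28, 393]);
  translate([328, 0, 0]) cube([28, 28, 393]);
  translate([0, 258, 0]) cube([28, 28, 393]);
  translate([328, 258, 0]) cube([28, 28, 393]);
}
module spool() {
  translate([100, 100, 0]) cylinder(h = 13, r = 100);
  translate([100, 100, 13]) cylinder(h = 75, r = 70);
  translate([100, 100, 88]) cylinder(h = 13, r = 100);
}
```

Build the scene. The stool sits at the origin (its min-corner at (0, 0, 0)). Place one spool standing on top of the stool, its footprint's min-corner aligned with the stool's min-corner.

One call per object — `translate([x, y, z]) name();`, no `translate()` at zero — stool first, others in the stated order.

stool();
translate([0, 0, 423]) spool();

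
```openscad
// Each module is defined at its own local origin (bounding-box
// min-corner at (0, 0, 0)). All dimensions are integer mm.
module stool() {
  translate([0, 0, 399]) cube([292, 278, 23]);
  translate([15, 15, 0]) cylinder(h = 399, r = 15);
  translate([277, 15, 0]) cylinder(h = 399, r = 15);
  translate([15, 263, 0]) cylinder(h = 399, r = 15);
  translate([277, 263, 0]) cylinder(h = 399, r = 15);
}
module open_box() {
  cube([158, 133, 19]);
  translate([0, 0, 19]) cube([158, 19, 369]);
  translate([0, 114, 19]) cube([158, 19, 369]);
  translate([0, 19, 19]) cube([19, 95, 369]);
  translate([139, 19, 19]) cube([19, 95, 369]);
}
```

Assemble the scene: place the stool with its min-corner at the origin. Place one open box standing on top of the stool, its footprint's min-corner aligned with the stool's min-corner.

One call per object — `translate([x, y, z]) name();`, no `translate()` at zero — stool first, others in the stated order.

stool();
translate([0, 0, 422]) open_box();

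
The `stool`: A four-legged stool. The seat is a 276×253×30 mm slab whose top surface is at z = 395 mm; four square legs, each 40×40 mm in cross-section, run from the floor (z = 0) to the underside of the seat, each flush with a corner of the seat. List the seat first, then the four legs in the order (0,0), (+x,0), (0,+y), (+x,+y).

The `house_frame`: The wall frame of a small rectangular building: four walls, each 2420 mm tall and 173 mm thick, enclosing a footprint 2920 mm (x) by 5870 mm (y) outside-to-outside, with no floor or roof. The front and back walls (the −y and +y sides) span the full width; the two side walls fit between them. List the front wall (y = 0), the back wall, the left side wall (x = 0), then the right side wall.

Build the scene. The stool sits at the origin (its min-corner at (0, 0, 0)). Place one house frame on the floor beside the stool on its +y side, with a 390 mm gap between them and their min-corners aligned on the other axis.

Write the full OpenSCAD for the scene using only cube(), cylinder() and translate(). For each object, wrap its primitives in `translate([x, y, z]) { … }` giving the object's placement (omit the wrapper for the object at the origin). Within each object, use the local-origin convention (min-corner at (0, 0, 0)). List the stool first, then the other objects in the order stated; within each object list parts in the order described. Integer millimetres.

translate([0, 0, 365]) cube([276, 253, 30]);
cube([40, 40, 365]);
translate([236, 0, 0]) cube([40, 40, 365]);
translate([0, 213, 0]) cube([40, 40, 365]);
translate([236, 213, 0]) cube([40, 40, 365]);
translate([0, 643, 0]) {
  cube([2920, 173, 2420]);
  translate([0, 5697, 0]) cube([2920, 173, 2420]);
  translate([0, 173, 0]) cube([173, 5524, 2420]);
  translate([2747, 173, 0]) cube([173, 5524, 2420]);
}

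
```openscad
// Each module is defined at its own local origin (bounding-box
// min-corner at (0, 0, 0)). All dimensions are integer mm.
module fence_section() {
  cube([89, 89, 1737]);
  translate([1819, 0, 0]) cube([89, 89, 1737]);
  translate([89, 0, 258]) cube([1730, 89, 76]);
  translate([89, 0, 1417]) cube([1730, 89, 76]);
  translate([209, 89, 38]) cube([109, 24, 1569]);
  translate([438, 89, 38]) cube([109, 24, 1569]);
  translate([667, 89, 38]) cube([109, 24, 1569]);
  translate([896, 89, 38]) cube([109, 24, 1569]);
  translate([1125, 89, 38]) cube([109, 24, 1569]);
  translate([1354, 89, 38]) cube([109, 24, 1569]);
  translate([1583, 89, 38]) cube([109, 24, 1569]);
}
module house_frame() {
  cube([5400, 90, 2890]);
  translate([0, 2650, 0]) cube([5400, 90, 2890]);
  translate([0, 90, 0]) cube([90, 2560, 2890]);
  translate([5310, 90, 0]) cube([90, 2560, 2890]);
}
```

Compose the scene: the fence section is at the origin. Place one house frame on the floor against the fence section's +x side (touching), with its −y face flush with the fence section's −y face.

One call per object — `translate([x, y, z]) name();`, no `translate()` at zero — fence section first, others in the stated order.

fence_section();
translate([1908, 0, 0]) house_frame();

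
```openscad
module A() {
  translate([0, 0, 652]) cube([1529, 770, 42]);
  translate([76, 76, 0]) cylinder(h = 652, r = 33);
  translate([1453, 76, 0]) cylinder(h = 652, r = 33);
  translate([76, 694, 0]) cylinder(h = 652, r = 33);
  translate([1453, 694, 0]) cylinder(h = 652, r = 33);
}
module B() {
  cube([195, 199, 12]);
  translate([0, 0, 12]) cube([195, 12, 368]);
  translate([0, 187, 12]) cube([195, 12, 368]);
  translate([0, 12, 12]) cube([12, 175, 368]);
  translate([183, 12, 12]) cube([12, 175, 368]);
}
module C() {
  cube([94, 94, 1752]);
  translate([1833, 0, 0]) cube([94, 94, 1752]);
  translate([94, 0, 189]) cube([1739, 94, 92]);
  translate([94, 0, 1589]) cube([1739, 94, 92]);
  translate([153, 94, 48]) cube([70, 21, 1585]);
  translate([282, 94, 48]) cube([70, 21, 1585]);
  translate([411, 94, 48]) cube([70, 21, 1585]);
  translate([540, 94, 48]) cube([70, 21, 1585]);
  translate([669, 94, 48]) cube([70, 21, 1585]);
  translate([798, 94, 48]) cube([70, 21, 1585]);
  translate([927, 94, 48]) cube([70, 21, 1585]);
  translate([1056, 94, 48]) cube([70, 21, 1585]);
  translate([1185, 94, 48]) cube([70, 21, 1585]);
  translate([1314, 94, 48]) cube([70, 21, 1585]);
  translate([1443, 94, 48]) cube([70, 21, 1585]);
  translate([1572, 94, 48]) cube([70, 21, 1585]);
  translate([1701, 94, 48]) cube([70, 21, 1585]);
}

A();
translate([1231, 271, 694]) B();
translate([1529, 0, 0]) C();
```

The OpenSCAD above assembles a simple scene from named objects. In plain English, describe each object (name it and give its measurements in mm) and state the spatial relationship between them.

A is a rectangular dining table. The top is 1529×770×42 mm with its upper surface at z = 694 mm. It stands on four round legs of 66 mm diameter, each leg's bounding box inset 43 mm from the nearest pair of top edges, running from the floor to the underside of the top.

B is an open-topped rectangular box: outside dimensions 195×199×380 mm, with a uniform wall and base thickness of 12 mm. The base is a full 195×199 slab on the floor; four walls sit on top of the base. The front and back walls (the −y and +y sides) span the full width; the two side walls fit between them.

C is a fence section. Two 94×94 mm posts, 1752 mm tall, stand on the floor with a clear span of 1739 mm between their inner faces. Two horizontal rails of 94×92 mm section span the gap between the posts with their undersides at z = 189 mm and z = 1589 mm, flush with the posts' −y face. 13 pickets, each 70 mm wide, 21 mm thick and 1585 mm tall, are fixed to the +y face of the rails with their bottoms at z = 48 mm, evenly spaced across the span with equal gaps (rounded down to the nearest mm) at the −x end and between each pair — any rounding remainder accumulates at the +x end.

The open box is on top of the table. The fence section is against the table's +x side, with their −y faces flush.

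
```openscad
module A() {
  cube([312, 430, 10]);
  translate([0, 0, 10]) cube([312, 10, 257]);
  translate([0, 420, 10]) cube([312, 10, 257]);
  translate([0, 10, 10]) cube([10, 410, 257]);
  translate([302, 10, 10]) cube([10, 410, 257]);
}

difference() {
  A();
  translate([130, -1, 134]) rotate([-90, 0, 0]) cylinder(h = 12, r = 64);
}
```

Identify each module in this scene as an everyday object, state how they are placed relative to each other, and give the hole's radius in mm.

The subtracted cylinder has r = 64 mm.

A is an open box. The open box has a circular hole through its front wall. The hole's radius is 64 mm.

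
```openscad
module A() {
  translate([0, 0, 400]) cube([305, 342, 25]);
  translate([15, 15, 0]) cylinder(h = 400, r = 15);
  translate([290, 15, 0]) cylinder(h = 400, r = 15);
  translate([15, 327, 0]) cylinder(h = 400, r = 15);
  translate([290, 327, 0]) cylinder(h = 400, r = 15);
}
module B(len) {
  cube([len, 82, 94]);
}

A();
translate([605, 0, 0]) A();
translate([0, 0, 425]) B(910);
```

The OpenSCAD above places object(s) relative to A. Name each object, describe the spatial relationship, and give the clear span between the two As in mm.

Second stool starts at x = 605; first ends at x = 305; clear span = 605 − 305 = 300 mm.

A is a stool. B is a beam. A beam spans the tops of two stools. The clear span between the two stools is 300 mm.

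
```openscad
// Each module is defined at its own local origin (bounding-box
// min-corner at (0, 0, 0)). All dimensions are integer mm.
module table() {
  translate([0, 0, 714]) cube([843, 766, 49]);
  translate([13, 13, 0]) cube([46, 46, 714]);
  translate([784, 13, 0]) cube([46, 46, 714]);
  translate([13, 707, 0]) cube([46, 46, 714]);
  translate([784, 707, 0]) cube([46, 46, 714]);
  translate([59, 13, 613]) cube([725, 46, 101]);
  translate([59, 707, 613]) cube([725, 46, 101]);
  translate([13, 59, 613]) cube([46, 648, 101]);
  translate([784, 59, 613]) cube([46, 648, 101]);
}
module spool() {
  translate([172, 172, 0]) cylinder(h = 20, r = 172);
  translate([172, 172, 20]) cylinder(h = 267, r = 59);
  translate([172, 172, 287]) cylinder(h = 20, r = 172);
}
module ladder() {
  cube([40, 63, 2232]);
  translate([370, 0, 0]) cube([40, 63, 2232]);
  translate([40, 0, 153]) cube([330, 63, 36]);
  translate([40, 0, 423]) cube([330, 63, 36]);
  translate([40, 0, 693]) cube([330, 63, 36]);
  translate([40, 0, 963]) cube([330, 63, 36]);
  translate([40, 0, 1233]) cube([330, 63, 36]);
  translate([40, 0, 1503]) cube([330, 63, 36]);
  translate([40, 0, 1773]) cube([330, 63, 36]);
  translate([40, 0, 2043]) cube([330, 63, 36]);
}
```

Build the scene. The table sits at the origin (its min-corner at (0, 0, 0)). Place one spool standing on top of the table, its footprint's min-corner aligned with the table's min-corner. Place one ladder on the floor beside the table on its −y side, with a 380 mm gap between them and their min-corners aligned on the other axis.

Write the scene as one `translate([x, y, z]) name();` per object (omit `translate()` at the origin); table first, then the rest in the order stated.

table();
translate([0, 0, 763]) spool();
translate([0, -443, 0]) ladder();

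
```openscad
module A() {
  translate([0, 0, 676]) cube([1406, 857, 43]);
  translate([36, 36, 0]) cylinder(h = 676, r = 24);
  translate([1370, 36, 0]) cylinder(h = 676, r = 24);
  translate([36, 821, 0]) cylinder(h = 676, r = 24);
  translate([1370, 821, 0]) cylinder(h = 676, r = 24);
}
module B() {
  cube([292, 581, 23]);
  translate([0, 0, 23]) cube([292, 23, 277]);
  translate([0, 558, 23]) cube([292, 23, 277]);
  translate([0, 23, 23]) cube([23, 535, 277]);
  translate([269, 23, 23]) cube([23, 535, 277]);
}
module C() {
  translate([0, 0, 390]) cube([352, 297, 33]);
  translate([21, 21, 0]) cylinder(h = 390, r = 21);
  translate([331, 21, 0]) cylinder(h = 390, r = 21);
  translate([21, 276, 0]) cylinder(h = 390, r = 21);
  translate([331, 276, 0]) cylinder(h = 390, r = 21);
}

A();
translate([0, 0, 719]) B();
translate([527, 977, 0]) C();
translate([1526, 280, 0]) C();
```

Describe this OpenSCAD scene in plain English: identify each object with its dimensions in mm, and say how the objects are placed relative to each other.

A is a rectangular dining table. The top is 1406×857×43 mm with its upper surface at z = 719 mm. It stands on four round legs of 48 mm diameter, each leg's bounding box inset 12 mm from the nearest pair of top edges, running from the floor to the underside of the top.

B is an open-topped rectangular box: outside dimensions 292×581×300 mm, with a uniform wall and base thickness of 23 mm. The base is a full 292×581 slab on the floor; four walls sit on top of the base. The front and back walls (the −y and +y sides) span the full width; the two side walls fit between them.

C is a four-legged stool. The seat is 352×297 mm, 33 mm thick, top at z = 423 mm. It stands on four round legs, each 42 mm in diameter, from z = 0 to the seat underside, each leg's axis is inset half a diameter from the nearest pair of seat edges (so the leg's bounding box is flush with the corner).

The open box is on top of the table. Two stools sit around the table at the +y, +x sides.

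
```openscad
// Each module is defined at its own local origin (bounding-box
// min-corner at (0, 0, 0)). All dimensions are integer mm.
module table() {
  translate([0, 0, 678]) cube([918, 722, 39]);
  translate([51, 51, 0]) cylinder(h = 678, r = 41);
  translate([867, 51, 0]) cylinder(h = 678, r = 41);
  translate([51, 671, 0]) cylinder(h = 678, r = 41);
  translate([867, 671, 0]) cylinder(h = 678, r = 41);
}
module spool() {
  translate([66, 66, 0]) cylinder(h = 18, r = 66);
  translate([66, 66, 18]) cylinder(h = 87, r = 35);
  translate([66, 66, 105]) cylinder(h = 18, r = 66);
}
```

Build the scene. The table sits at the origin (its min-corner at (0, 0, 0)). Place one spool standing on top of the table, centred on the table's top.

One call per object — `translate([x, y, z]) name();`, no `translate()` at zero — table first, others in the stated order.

table();
translate([393, 295, 717]) spool();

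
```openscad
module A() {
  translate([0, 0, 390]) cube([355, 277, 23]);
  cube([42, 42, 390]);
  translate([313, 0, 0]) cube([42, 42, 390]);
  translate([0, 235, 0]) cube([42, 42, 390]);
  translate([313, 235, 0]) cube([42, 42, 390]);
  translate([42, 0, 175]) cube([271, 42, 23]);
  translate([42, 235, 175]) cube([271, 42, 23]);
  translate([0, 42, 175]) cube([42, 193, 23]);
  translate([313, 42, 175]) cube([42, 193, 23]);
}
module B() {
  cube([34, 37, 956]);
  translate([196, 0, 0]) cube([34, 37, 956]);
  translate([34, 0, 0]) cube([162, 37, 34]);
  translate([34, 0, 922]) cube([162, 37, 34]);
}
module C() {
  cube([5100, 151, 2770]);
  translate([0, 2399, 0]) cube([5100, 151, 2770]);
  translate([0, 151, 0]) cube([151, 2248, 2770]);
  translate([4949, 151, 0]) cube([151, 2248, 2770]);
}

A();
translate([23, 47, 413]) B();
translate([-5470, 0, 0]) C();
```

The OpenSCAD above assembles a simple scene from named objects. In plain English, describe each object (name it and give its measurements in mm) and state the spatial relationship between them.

A is a four-legged stool. The seat is a 355×277×23 mm slab whose top surface is at z = 413 mm; four square legs, each 42×42 mm in cross-section, run from the floor (z = 0) to the underside of the seat, each flush with a corner of the seat. Four stretchers, 42 mm wide and 23 mm tall, connect adjacent legs with their undersides at z = 175 mm, each running between the inner faces of the legs it joins and aligned with the legs' outer faces on the other axis.

B is a rectangular picture frame lying in the x–z plane (depth along y). The opening is 162 mm wide (x) by 888 mm tall (z), surrounded by a border 34 mm wide on all four sides. The frame is 37 mm deep and is made of two full-height vertical stiles with two horizontal rails fitted between them.

C is the wall frame of a small rectangular building: four walls, each 2770 mm tall and 151 mm thick, enclosing a footprint 5100 mm (x) by 2550 mm (y) outside-to-outside, with no floor or roof. The front and back walls (the −y and +y sides) span the full width; the two side walls fit between them.

The picture frame is on top of the stool. The house frame is on the floor beside the stool on its −x side.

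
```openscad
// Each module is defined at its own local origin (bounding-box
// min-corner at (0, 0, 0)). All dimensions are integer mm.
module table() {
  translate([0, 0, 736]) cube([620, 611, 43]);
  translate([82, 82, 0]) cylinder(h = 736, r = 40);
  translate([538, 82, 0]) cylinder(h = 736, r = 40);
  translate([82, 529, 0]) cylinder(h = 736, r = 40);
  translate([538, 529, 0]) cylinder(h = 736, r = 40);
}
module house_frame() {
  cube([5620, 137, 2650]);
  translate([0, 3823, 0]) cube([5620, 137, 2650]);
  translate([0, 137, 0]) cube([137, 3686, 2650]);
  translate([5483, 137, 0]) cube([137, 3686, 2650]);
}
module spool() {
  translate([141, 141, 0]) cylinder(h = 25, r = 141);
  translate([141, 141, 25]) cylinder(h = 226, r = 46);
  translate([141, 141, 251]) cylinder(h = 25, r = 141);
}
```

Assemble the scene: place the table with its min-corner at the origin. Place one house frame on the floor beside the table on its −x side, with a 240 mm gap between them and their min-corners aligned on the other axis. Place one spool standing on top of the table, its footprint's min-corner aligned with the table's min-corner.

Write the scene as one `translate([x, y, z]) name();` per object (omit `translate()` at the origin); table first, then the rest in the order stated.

table();
translate([-5860, 0, 0]) house_frame();
translate([0, 0, 779]) spool();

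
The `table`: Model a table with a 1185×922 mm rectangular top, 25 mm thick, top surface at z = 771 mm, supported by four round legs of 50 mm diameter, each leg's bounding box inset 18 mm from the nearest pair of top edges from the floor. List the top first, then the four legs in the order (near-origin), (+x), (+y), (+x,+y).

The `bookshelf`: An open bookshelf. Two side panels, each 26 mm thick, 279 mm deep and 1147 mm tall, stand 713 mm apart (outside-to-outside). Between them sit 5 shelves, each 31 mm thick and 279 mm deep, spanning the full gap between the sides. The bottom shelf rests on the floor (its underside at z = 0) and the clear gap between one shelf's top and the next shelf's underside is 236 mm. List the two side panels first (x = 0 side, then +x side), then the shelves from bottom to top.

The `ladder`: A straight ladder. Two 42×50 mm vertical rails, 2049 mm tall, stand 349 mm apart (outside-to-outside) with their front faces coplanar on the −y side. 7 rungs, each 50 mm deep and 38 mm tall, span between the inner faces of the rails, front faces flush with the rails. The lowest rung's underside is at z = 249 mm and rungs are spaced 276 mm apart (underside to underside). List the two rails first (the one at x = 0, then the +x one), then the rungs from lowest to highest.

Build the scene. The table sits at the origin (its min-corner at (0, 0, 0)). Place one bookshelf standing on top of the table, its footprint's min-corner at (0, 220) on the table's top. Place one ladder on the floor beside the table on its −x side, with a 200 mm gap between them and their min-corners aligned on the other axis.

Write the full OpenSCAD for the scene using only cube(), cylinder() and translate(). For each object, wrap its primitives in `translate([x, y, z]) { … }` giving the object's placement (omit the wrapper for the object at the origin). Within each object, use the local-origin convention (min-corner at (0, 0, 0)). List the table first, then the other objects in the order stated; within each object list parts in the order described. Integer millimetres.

translate([0, 0, 746]) cube([1185, 922, 25]);
translate([43, 43, 0]) cylinder(h = 746, r = 25);
translate([1142, 43, 0]) cylinder(h = 746, r = 25);
translate([43, 879, 0]) cylinder(h = 746, r = 25);
translate([1142, 879, 0]) cylinder(h = 746, r = 25);
translate([0, 220, 771]) {
  cube([26, 279, 1147]);
  translate([687, 0, 0]) cube([26, 279, 1147]);
  translate([26, 0, 0]) cube([661, 279, 31]);
  translate([26, 0, 267]) cube([661, 279, 31]);
  translate([26, 0, 534]) cube([661, 279, 31]);
  translate([26, 0, 801]) cube([661, 279, 31]);
  translate([26, 0, 1068]) cube([661, 279, 31]);
}
translate([-549, 0, 0]) {
  cube([42, 50, 2049]);
  translate([307, 0, 0]) cube([42, 50, 2049]);
  translate([42, 0, 249]) cube([265, 50, 38]);
  translate([42, 0, 525]) cube([265, 50, 38]);
  translate([42, 0, 801]) cube([265, 50, 38]);
  translate([42, 0, 1077]) cube([265, 50, 38]);
  translate([42, 0, 1353]) cube([265, 50, 38]);
  translate([42, 0, 1629]) cube([265, 50, 38]);
  translate([42, 0, 1905]) cube([265, 50, 38]);
}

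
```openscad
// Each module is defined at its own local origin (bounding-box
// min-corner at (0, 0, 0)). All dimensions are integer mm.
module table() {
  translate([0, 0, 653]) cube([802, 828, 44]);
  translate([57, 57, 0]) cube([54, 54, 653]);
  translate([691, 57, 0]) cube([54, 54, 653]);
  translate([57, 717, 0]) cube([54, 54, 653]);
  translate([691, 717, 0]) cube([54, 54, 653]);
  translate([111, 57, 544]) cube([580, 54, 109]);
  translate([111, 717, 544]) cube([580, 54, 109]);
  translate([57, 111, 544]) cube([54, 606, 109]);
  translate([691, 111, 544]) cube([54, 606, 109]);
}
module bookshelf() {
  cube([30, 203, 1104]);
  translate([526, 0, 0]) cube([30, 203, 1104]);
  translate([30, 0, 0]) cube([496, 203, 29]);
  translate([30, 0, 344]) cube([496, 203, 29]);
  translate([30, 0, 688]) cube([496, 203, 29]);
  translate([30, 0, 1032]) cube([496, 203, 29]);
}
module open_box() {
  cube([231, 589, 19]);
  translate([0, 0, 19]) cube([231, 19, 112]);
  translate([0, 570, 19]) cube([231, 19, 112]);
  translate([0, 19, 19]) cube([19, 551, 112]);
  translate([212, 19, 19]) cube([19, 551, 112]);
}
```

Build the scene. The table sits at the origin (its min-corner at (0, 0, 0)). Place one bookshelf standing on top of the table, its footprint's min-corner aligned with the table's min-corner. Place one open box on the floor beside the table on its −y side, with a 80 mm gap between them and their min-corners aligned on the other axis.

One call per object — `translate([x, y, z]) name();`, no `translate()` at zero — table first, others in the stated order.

table();
translate([0, 0, 697]) bookshelf();
translate([0, -669, 0]) open_box();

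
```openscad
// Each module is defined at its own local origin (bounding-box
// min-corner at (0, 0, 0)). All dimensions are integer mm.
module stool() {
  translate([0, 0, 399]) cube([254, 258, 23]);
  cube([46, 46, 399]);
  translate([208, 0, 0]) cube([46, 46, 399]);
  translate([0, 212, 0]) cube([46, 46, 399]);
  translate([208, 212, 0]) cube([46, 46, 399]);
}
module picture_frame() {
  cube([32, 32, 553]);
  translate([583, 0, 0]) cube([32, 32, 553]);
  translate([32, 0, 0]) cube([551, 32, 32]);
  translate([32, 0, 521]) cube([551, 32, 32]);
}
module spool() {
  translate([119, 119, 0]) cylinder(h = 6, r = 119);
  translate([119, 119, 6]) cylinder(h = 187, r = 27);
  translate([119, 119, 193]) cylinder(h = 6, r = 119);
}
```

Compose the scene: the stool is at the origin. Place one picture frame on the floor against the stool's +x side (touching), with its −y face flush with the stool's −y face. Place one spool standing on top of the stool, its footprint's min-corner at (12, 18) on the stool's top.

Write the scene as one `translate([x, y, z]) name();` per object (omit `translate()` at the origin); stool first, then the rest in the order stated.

stool();
translate([254, 0, 0]) picture_frame();
translate([12, 18, 422]) spool();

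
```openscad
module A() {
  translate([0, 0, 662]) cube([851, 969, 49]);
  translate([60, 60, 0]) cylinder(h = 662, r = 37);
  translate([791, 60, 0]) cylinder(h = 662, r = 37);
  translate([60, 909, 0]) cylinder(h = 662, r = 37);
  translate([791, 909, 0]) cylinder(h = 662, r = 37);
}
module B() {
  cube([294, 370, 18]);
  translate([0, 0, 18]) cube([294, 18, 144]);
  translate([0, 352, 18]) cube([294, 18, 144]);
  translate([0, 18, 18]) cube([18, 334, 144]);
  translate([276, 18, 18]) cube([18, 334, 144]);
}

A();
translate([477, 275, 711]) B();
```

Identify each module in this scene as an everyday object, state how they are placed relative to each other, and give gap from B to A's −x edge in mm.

A is a table. B is an open box. The open box is on top of the table. The gap from the open box to the table's −x edge is 477 mm.

The open box's min-x is at 477; the table's min-x is 0; gap = 477 mm.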